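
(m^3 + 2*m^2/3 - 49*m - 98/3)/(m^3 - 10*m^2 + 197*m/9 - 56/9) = 3*(3*m^2 + 23*m + 14)/(9*m^2 - 27*m + 8)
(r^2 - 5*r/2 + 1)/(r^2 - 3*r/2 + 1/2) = (r - 2)/(r - 1)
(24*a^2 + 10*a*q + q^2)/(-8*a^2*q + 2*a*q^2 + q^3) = (6*a + q)/(q*(-2*a + q))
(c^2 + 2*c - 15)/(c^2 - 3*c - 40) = (c - 3)/(c - 8)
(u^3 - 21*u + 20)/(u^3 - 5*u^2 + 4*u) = (u + 5)/u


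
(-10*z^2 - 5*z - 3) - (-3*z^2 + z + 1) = -7*z^2 - 6*z - 4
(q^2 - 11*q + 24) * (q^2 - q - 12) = q^4 - 12*q^3 + 23*q^2 + 108*q - 288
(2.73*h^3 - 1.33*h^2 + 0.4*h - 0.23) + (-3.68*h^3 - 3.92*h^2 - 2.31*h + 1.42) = -0.95*h^3 - 5.25*h^2 - 1.91*h + 1.19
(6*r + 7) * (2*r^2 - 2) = 12*r^3 + 14*r^2 - 12*r - 14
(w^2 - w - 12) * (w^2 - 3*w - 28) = w^4 - 4*w^3 - 37*w^2 + 64*w + 336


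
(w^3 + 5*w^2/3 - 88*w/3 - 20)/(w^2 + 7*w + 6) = (3*w^2 - 13*w - 10)/(3*(w + 1))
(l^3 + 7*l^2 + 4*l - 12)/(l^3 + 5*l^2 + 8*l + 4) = (l^2 + 5*l - 6)/(l^2 + 3*l + 2)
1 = 1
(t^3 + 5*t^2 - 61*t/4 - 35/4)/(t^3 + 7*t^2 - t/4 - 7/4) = (2*t - 5)/(2*t - 1)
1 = 1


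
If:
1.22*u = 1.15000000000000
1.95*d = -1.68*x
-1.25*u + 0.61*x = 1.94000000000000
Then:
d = -4.40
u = 0.94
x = 5.11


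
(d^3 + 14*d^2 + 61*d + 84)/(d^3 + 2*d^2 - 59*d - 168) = (d + 4)/(d - 8)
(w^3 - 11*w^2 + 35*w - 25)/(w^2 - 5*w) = w - 6 + 5/w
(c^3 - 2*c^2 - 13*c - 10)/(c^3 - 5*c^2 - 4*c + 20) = (c + 1)/(c - 2)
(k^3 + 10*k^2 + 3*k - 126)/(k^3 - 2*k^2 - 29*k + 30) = (k^3 + 10*k^2 + 3*k - 126)/(k^3 - 2*k^2 - 29*k + 30)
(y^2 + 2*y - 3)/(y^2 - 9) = (y - 1)/(y - 3)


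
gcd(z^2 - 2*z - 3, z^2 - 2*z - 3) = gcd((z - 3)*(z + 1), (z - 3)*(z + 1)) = z^2 - 2*z - 3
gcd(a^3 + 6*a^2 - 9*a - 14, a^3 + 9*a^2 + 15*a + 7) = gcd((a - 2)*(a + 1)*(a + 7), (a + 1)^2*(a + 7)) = a^2 + 8*a + 7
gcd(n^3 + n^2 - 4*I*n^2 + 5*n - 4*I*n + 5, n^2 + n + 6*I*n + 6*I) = n + 1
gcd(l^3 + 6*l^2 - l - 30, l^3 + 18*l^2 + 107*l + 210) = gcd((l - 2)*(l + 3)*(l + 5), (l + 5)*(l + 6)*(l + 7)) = l + 5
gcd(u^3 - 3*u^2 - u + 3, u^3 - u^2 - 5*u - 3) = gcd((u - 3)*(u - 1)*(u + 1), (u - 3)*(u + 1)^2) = u^2 - 2*u - 3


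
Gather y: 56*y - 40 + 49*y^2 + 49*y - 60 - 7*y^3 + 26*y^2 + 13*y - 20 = -7*y^3 + 75*y^2 + 118*y - 120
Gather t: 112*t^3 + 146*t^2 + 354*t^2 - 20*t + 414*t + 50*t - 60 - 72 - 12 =112*t^3 + 500*t^2 + 444*t - 144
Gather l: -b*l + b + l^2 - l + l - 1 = -b*l + b + l^2 - 1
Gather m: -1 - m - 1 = -m - 2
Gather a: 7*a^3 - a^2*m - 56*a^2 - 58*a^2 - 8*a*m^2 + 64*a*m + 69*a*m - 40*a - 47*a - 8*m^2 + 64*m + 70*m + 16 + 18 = 7*a^3 + a^2*(-m - 114) + a*(-8*m^2 + 133*m - 87) - 8*m^2 + 134*m + 34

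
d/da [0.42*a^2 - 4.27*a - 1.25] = 0.84*a - 4.27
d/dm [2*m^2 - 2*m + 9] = 4*m - 2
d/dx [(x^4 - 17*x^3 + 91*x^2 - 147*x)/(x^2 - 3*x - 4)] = 2*(x^5 - 13*x^4 + 43*x^3 + 39*x^2 - 364*x + 294)/(x^4 - 6*x^3 + x^2 + 24*x + 16)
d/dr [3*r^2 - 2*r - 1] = 6*r - 2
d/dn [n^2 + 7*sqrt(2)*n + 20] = 2*n + 7*sqrt(2)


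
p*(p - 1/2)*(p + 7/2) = p^3 + 3*p^2 - 7*p/4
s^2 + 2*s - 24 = (s - 4)*(s + 6)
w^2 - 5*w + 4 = (w - 4)*(w - 1)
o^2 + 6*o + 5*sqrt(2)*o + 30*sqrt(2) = (o + 6)*(o + 5*sqrt(2))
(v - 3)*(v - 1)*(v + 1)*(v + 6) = v^4 + 3*v^3 - 19*v^2 - 3*v + 18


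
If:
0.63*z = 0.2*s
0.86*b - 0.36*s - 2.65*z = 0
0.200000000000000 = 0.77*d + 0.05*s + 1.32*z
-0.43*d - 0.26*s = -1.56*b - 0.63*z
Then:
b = 0.07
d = 0.23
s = 0.05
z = 0.01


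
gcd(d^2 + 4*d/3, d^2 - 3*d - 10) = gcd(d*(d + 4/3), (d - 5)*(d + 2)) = 1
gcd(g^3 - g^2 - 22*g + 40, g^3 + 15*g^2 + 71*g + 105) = g + 5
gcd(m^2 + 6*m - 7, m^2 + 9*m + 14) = m + 7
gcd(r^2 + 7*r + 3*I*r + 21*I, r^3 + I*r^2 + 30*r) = 1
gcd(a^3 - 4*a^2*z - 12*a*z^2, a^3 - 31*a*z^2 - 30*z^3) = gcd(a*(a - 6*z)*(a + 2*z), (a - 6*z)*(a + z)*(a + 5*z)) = -a + 6*z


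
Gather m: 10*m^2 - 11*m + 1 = 10*m^2 - 11*m + 1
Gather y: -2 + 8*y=8*y - 2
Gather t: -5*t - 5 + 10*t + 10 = 5*t + 5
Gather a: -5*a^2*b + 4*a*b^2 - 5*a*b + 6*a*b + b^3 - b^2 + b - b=-5*a^2*b + a*(4*b^2 + b) + b^3 - b^2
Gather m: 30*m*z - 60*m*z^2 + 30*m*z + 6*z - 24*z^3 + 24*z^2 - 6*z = m*(-60*z^2 + 60*z) - 24*z^3 + 24*z^2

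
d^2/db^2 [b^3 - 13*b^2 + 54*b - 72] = 6*b - 26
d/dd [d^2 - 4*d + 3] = 2*d - 4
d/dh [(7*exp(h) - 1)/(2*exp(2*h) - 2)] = (-7*exp(2*h) + 2*exp(h) - 7)*exp(h)/(2*(exp(4*h) - 2*exp(2*h) + 1))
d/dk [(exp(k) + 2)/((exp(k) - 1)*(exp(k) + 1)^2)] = (-2*exp(2*k) - 5*exp(k) + 1)*exp(k)/(exp(5*k) + exp(4*k) - 2*exp(3*k) - 2*exp(2*k) + exp(k) + 1)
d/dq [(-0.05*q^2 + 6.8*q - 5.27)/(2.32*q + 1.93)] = (-0.116*q^2 - 0.193*q + 25.3504)/(5.3824*q^2 + 8.9552*q + 3.7249)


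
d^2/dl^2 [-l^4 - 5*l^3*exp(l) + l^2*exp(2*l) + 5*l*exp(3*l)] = -5*l^3*exp(l) + 4*l^2*exp(2*l) - 30*l^2*exp(l) - 12*l^2 + 45*l*exp(3*l) + 8*l*exp(2*l) - 30*l*exp(l) + 30*exp(3*l) + 2*exp(2*l)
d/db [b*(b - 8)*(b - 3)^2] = 4*b^3 - 42*b^2 + 114*b - 72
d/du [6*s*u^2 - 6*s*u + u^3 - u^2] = 12*s*u - 6*s + 3*u^2 - 2*u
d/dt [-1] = 0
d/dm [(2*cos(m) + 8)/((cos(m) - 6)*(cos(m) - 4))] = 2*(cos(m)^2 + 8*cos(m) - 64)*sin(m)/((cos(m) - 6)^2*(cos(m) - 4)^2)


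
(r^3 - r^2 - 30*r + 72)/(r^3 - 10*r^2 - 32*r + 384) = (r^2 - 7*r + 12)/(r^2 - 16*r + 64)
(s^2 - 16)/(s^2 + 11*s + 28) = (s - 4)/(s + 7)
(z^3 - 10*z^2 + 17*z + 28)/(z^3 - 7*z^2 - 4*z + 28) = (z^2 - 3*z - 4)/(z^2 - 4)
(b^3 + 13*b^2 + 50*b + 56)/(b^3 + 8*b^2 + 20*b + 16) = (b + 7)/(b + 2)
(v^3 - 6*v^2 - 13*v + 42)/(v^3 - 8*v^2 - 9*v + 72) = (v^2 - 9*v + 14)/(v^2 - 11*v + 24)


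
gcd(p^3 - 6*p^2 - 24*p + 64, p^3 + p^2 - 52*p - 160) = p^2 - 4*p - 32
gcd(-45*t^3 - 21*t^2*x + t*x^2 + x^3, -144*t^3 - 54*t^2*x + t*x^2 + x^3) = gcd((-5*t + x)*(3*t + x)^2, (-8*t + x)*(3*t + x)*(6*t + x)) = 3*t + x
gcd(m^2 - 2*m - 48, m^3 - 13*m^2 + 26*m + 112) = m - 8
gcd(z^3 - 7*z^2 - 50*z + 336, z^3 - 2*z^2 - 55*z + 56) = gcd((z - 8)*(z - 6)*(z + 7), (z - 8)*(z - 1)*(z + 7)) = z^2 - z - 56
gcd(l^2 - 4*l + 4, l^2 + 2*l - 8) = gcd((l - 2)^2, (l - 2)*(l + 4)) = l - 2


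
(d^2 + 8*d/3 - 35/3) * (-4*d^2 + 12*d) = -4*d^4 + 4*d^3/3 + 236*d^2/3 - 140*d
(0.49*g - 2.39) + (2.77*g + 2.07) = 3.26*g - 0.32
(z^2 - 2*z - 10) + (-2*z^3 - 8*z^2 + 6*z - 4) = -2*z^3 - 7*z^2 + 4*z - 14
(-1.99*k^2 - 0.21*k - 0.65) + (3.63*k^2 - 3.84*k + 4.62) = 1.64*k^2 - 4.05*k + 3.97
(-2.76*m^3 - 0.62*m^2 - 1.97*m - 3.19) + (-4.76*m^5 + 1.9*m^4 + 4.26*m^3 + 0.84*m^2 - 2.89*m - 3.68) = -4.76*m^5 + 1.9*m^4 + 1.5*m^3 + 0.22*m^2 - 4.86*m - 6.87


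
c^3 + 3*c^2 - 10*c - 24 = (c - 3)*(c + 2)*(c + 4)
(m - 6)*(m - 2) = m^2 - 8*m + 12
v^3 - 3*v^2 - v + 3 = (v - 3)*(v - 1)*(v + 1)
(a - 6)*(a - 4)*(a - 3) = a^3 - 13*a^2 + 54*a - 72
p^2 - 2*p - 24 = (p - 6)*(p + 4)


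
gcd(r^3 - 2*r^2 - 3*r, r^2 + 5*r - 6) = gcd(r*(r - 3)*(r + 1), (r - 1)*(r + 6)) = 1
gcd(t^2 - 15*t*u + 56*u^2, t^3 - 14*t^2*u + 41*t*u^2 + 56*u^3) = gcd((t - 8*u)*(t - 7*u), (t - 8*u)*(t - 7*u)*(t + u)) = t^2 - 15*t*u + 56*u^2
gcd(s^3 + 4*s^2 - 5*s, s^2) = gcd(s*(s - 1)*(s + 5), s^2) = s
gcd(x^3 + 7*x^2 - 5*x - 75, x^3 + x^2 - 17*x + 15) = x^2 + 2*x - 15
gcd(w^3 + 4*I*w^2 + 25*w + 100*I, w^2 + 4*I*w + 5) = w + 5*I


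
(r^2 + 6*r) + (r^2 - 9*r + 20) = 2*r^2 - 3*r + 20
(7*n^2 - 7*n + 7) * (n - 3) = 7*n^3 - 28*n^2 + 28*n - 21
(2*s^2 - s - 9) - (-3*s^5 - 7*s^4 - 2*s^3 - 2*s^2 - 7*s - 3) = 3*s^5 + 7*s^4 + 2*s^3 + 4*s^2 + 6*s - 6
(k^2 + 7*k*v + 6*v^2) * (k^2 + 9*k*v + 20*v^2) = k^4 + 16*k^3*v + 89*k^2*v^2 + 194*k*v^3 + 120*v^4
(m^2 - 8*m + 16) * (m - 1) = m^3 - 9*m^2 + 24*m - 16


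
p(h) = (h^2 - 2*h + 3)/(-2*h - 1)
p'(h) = (2*h - 2)/(-2*h - 1) + 2*(h^2 - 2*h + 3)/(-2*h - 1)^2 = 2*(-h^2 - h + 4)/(4*h^2 + 4*h + 1)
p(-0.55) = 44.02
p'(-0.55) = 849.50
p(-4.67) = 4.09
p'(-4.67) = -0.38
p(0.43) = -1.25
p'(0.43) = 1.96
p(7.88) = -2.94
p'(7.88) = -0.47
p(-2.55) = 3.56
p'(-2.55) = 0.01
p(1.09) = -0.63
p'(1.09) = 0.34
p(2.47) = -0.70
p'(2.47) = -0.26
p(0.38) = -1.35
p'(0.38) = 2.24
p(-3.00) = 3.60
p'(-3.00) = -0.16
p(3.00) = -0.86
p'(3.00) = -0.33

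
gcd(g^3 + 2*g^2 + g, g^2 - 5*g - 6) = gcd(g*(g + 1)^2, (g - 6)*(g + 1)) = g + 1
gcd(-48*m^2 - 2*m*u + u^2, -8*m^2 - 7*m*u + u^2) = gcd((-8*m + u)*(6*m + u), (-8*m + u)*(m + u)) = -8*m + u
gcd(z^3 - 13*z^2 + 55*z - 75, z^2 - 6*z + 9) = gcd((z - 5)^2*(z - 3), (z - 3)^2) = z - 3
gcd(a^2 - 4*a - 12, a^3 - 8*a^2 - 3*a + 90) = a - 6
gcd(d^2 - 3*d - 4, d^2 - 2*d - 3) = d + 1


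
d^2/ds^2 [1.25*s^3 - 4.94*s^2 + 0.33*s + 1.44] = 7.5*s - 9.88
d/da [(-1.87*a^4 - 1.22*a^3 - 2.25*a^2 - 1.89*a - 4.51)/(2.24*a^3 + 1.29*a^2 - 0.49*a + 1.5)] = (-4.1888*a^6 - 4.8246*a^5 + 6.2151*a^4 - 1.5572*a^3 + 28.3578*a^2 + 4.8858*a - 5.0449)/(5.0176*a^6 + 5.7792*a^5 - 0.5311*a^4 + 5.4558*a^3 + 4.1101*a^2 - 1.47*a + 2.25)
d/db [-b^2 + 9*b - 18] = 9 - 2*b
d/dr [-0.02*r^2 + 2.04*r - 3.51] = 2.04 - 0.04*r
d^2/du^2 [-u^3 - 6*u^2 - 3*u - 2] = -6*u - 12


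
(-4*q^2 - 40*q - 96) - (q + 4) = -4*q^2 - 41*q - 100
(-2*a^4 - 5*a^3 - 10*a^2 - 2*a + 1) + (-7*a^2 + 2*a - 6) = -2*a^4 - 5*a^3 - 17*a^2 - 5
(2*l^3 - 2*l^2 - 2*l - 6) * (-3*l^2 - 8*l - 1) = -6*l^5 - 10*l^4 + 20*l^3 + 36*l^2 + 50*l + 6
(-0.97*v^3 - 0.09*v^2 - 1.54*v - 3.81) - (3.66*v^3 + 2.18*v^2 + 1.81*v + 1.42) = -4.63*v^3 - 2.27*v^2 - 3.35*v - 5.23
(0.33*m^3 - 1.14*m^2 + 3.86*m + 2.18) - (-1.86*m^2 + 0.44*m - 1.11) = 0.33*m^3 + 0.72*m^2 + 3.42*m + 3.29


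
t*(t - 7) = t^2 - 7*t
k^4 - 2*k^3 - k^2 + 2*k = k*(k - 2)*(k - 1)*(k + 1)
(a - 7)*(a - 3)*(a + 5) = a^3 - 5*a^2 - 29*a + 105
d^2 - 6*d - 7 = (d - 7)*(d + 1)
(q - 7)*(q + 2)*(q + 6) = q^3 + q^2 - 44*q - 84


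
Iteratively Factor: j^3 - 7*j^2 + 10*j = (j - 5)*(j^2 - 2*j) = (j - 5)*(j - 2)*(j)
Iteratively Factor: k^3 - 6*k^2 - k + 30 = (k - 5)*(k^2 - k - 6) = (k - 5)*(k - 3)*(k + 2)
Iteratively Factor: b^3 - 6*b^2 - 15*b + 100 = (b - 5)*(b^2 - b - 20) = (b - 5)*(b + 4)*(b - 5)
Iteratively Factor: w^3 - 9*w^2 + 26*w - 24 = (w - 2)*(w^2 - 7*w + 12) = (w - 4)*(w - 2)*(w - 3)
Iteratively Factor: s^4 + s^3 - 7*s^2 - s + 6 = (s - 1)*(s^3 + 2*s^2 - 5*s - 6) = (s - 2)*(s - 1)*(s^2 + 4*s + 3) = (s - 2)*(s - 1)*(s + 3)*(s + 1)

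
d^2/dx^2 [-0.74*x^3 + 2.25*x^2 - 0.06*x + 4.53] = 4.5 - 4.44*x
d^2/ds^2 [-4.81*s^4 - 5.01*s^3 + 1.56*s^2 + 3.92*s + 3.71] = -57.72*s^2 - 30.06*s + 3.12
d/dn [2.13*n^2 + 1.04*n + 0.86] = 4.26*n + 1.04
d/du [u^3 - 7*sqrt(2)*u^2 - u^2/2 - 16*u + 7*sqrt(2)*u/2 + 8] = 3*u^2 - 14*sqrt(2)*u - u - 16 + 7*sqrt(2)/2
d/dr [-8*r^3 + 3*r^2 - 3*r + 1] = -24*r^2 + 6*r - 3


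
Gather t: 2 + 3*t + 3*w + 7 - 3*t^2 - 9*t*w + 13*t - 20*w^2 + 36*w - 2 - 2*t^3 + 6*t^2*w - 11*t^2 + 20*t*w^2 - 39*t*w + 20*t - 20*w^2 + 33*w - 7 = -2*t^3 + t^2*(6*w - 14) + t*(20*w^2 - 48*w + 36) - 40*w^2 + 72*w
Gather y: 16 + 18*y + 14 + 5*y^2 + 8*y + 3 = 5*y^2 + 26*y + 33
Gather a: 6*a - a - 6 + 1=5*a - 5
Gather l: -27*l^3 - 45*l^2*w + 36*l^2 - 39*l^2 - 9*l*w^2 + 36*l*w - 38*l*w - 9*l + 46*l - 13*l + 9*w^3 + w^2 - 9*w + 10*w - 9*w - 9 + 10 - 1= -27*l^3 + l^2*(-45*w - 3) + l*(-9*w^2 - 2*w + 24) + 9*w^3 + w^2 - 8*w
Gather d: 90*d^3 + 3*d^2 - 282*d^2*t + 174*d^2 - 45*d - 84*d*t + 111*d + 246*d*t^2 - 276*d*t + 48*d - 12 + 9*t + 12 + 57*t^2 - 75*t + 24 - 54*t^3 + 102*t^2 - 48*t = 90*d^3 + d^2*(177 - 282*t) + d*(246*t^2 - 360*t + 114) - 54*t^3 + 159*t^2 - 114*t + 24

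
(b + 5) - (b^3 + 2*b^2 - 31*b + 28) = -b^3 - 2*b^2 + 32*b - 23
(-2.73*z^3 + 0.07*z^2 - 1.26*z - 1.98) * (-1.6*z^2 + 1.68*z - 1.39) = 4.368*z^5 - 4.6984*z^4 + 5.9283*z^3 + 0.9539*z^2 - 1.575*z + 2.7522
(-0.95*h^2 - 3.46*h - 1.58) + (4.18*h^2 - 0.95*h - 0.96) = 3.23*h^2 - 4.41*h - 2.54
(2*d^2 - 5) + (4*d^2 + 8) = 6*d^2 + 3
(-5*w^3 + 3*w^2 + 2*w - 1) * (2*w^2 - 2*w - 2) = -10*w^5 + 16*w^4 + 8*w^3 - 12*w^2 - 2*w + 2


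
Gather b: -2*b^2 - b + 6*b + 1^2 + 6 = -2*b^2 + 5*b + 7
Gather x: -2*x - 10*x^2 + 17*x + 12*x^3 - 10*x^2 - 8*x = 12*x^3 - 20*x^2 + 7*x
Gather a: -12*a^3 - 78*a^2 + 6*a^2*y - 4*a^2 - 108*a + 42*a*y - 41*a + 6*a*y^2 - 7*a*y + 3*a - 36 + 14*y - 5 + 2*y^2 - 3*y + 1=-12*a^3 + a^2*(6*y - 82) + a*(6*y^2 + 35*y - 146) + 2*y^2 + 11*y - 40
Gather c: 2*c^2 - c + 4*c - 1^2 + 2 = 2*c^2 + 3*c + 1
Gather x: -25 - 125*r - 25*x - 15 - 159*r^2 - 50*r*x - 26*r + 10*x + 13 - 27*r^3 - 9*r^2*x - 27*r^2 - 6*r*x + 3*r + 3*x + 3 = -27*r^3 - 186*r^2 - 148*r + x*(-9*r^2 - 56*r - 12) - 24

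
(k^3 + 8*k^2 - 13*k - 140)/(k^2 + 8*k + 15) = (k^2 + 3*k - 28)/(k + 3)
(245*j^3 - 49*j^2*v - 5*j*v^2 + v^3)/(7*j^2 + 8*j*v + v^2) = (35*j^2 - 12*j*v + v^2)/(j + v)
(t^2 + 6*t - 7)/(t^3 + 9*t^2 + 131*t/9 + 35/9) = 9*(t - 1)/(9*t^2 + 18*t + 5)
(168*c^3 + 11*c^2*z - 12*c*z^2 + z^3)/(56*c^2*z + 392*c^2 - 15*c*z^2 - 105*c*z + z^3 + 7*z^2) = (3*c + z)/(z + 7)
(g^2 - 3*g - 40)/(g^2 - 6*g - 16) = (g + 5)/(g + 2)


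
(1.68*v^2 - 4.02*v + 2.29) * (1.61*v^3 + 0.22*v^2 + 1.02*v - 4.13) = 2.7048*v^5 - 6.1026*v^4 + 4.5161*v^3 - 10.535*v^2 + 18.9384*v - 9.4577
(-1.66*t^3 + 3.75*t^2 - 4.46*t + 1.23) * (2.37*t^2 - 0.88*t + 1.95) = -3.9342*t^5 + 10.3483*t^4 - 17.1072*t^3 + 14.1524*t^2 - 9.7794*t + 2.3985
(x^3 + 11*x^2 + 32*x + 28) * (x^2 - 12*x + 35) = x^5 - x^4 - 65*x^3 + 29*x^2 + 784*x + 980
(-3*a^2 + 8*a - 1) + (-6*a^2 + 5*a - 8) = -9*a^2 + 13*a - 9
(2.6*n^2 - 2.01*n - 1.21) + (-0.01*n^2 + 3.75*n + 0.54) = 2.59*n^2 + 1.74*n - 0.67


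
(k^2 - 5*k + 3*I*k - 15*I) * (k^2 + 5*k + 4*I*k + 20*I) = k^4 + 7*I*k^3 - 37*k^2 - 175*I*k + 300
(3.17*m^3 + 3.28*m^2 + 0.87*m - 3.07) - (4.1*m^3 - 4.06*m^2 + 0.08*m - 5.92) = -0.93*m^3 + 7.34*m^2 + 0.79*m + 2.85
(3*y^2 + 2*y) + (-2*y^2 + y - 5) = y^2 + 3*y - 5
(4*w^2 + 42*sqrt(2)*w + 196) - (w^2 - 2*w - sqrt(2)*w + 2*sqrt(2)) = 3*w^2 + 2*w + 43*sqrt(2)*w - 2*sqrt(2) + 196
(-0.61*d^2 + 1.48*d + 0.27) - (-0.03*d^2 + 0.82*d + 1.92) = -0.58*d^2 + 0.66*d - 1.65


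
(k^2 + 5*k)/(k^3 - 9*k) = (k + 5)/(k^2 - 9)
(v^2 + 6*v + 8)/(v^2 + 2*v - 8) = (v + 2)/(v - 2)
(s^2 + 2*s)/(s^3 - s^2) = (s + 2)/(s*(s - 1))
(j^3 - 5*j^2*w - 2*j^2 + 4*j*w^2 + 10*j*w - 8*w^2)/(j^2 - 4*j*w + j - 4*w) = (j^2 - j*w - 2*j + 2*w)/(j + 1)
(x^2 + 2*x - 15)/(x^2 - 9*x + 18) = (x + 5)/(x - 6)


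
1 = 1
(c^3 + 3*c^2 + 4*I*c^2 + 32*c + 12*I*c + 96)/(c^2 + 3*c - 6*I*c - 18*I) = (c^2 + 4*I*c + 32)/(c - 6*I)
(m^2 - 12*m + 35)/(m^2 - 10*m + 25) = (m - 7)/(m - 5)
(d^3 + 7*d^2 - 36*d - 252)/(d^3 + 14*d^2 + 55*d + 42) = (d - 6)/(d + 1)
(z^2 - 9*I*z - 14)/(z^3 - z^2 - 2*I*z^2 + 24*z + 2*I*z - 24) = (z^2 - 9*I*z - 14)/(z^3 - z^2*(1 + 2*I) + 2*z*(12 + I) - 24)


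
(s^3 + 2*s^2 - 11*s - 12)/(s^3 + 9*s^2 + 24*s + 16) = (s - 3)/(s + 4)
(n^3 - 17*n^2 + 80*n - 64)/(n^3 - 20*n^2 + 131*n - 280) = (n^2 - 9*n + 8)/(n^2 - 12*n + 35)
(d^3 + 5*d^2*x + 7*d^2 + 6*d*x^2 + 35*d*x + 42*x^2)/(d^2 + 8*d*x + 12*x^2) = (d^2 + 3*d*x + 7*d + 21*x)/(d + 6*x)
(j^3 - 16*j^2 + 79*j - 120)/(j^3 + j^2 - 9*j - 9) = (j^2 - 13*j + 40)/(j^2 + 4*j + 3)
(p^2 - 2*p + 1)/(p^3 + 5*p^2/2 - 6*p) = 2*(p^2 - 2*p + 1)/(p*(2*p^2 + 5*p - 12))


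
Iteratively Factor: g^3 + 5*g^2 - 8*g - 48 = (g - 3)*(g^2 + 8*g + 16) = (g - 3)*(g + 4)*(g + 4)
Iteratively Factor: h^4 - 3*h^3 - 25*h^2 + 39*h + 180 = (h + 3)*(h^3 - 6*h^2 - 7*h + 60) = (h - 5)*(h + 3)*(h^2 - h - 12) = (h - 5)*(h + 3)^2*(h - 4)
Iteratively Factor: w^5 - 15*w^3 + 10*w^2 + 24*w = (w)*(w^4 - 15*w^2 + 10*w + 24) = w*(w + 1)*(w^3 - w^2 - 14*w + 24) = w*(w - 2)*(w + 1)*(w^2 + w - 12) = w*(w - 3)*(w - 2)*(w + 1)*(w + 4)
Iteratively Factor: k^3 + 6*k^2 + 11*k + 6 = (k + 3)*(k^2 + 3*k + 2) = (k + 2)*(k + 3)*(k + 1)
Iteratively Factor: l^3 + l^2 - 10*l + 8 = (l - 1)*(l^2 + 2*l - 8) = (l - 2)*(l - 1)*(l + 4)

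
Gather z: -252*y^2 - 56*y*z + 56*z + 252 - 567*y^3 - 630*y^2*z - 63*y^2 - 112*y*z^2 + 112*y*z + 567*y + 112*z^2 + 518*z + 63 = -567*y^3 - 315*y^2 + 567*y + z^2*(112 - 112*y) + z*(-630*y^2 + 56*y + 574) + 315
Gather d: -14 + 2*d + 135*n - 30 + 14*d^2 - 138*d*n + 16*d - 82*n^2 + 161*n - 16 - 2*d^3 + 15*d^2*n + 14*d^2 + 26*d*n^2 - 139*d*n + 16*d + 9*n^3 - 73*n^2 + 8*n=-2*d^3 + d^2*(15*n + 28) + d*(26*n^2 - 277*n + 34) + 9*n^3 - 155*n^2 + 304*n - 60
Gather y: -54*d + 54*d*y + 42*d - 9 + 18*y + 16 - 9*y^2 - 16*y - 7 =-12*d - 9*y^2 + y*(54*d + 2)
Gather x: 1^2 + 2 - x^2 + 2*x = -x^2 + 2*x + 3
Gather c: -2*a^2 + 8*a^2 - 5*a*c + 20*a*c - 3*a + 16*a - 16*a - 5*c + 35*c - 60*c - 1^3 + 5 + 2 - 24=6*a^2 - 3*a + c*(15*a - 30) - 18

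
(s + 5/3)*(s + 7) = s^2 + 26*s/3 + 35/3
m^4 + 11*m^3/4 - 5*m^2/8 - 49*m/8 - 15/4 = (m - 3/2)*(m + 1)*(m + 5/4)*(m + 2)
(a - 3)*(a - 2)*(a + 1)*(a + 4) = a^4 - 15*a^2 + 10*a + 24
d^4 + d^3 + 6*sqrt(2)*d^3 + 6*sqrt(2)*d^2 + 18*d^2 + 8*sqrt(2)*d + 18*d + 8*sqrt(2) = (d + 1)*(d + sqrt(2))^2*(d + 4*sqrt(2))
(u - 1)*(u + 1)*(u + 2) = u^3 + 2*u^2 - u - 2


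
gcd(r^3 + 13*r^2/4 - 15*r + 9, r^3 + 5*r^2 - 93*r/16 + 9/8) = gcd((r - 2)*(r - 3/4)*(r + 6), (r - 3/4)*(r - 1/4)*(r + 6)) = r^2 + 21*r/4 - 9/2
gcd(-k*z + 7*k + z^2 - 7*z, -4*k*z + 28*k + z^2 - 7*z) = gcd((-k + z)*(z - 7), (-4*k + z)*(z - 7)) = z - 7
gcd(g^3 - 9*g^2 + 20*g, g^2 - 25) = g - 5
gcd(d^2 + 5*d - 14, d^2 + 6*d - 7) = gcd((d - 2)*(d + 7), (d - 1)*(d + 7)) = d + 7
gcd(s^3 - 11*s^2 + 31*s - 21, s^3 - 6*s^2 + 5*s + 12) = s - 3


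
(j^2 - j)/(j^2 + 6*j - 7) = j/(j + 7)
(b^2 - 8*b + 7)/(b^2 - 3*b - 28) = (b - 1)/(b + 4)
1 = 1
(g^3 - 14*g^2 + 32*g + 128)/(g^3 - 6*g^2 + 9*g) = (g^3 - 14*g^2 + 32*g + 128)/(g*(g^2 - 6*g + 9))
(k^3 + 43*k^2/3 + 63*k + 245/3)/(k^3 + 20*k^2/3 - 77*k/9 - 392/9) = 3*(k + 5)/(3*k - 8)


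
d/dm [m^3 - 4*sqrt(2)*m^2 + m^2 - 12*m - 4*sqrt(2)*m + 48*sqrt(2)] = 3*m^2 - 8*sqrt(2)*m + 2*m - 12 - 4*sqrt(2)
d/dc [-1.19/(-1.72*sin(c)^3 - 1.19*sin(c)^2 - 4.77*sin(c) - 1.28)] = (-2.8322*sin(c) + 3.0702*cos(2*c) - 8.7465)*cos(c)/(1.72*sin(c)^3 + 1.19*sin(c)^2 + 4.77*sin(c) + 1.28)^2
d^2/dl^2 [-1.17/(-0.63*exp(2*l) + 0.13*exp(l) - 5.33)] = ((0.1521 - 2.9484*exp(l))*(0.63*exp(2*l) - 0.13*exp(l) + 5.33) + 1.17*(1.26*exp(l) - 0.13)*(2.52*exp(l) - 0.26)*exp(l))*exp(l)/(0.63*exp(2*l) - 0.13*exp(l) + 5.33)^3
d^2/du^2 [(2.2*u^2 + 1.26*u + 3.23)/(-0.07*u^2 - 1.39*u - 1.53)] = (0.415772*u^3 + 1.318758*u^2 - 1.07599800000001*u - 16.730176)/(0.000343*u^6 + 0.020433*u^5 + 0.428232*u^4 + 3.578833*u^3 + 9.359928*u^2 + 9.761553*u + 3.581577)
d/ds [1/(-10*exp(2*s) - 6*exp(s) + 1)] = (20*exp(s) + 6)*exp(s)/(10*exp(2*s) + 6*exp(s) - 1)^2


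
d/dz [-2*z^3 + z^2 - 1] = 2*z*(1 - 3*z)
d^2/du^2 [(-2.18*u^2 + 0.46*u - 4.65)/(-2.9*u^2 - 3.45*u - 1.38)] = (-51.359*u^3 + 182.29284*u^2 + 290.18502*u + 86.157954)/(24.389*u^6 + 87.0435*u^5 + 138.36915*u^4 + 123.905025*u^3 + 65.84463*u^2 + 19.71054*u + 2.628072)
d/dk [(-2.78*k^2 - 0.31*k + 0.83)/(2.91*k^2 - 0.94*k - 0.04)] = (3.5153*k^2 - 4.6082*k + 0.7926)/(8.4681*k^4 - 5.4708*k^3 + 0.6508*k^2 + 0.0752*k + 0.0016)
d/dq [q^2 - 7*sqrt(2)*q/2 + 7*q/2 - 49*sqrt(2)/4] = 2*q - 7*sqrt(2)/2 + 7/2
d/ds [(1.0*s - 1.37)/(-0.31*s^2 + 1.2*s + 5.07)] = (0.31*s^2 - 0.8494*s + 6.714)/(0.0961*s^4 - 0.744*s^3 - 1.7034*s^2 + 12.168*s + 25.7049)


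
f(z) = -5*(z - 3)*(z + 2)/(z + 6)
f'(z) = 5*(z - 3)*(z + 2)/(z + 6)^2 - 5*(z - 3)/(z + 6) - 5*(z + 2)/(z + 6)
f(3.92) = -2.75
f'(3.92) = -3.17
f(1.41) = 3.66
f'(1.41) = -1.72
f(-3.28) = -14.78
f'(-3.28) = 19.33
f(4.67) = -5.22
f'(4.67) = -3.42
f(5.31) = -7.47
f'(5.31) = -3.59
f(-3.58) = -21.48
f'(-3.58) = 25.74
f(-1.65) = 1.87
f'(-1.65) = 4.51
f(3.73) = -2.15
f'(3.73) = -3.10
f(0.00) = 5.00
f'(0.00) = 0.00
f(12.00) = -35.00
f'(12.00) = -4.44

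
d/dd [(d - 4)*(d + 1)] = 2*d - 3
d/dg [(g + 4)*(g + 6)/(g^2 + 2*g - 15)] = 2*(-4*g^2 - 39*g - 99)/(g^4 + 4*g^3 - 26*g^2 - 60*g + 225)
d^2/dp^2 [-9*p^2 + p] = -18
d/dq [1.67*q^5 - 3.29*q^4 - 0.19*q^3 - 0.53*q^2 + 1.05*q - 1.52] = 8.35*q^4 - 13.16*q^3 - 0.57*q^2 - 1.06*q + 1.05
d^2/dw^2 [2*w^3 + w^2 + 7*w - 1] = 12*w + 2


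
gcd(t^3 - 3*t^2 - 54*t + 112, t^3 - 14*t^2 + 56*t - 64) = t^2 - 10*t + 16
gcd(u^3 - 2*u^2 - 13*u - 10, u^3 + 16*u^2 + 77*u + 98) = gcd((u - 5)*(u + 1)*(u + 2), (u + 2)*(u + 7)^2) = u + 2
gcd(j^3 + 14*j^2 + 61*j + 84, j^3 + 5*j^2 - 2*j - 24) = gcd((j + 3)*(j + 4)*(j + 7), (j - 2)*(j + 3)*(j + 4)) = j^2 + 7*j + 12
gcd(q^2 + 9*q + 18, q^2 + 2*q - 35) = 1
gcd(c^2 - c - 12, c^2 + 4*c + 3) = c + 3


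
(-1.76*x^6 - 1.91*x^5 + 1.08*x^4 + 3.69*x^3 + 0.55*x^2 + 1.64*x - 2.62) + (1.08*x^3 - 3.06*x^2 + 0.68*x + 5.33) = -1.76*x^6 - 1.91*x^5 + 1.08*x^4 + 4.77*x^3 - 2.51*x^2 + 2.32*x + 2.71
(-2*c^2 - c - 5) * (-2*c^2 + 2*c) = 4*c^4 - 2*c^3 + 8*c^2 - 10*c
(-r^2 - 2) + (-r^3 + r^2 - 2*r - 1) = -r^3 - 2*r - 3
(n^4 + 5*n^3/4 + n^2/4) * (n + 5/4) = n^5 + 5*n^4/2 + 29*n^3/16 + 5*n^2/16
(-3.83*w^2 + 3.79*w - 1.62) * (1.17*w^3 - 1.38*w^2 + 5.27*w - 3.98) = -4.4811*w^5 + 9.7197*w^4 - 27.3097*w^3 + 37.4523*w^2 - 23.6216*w + 6.4476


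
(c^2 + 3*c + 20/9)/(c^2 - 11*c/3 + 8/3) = (9*c^2 + 27*c + 20)/(3*(3*c^2 - 11*c + 8))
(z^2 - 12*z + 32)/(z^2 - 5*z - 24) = (z - 4)/(z + 3)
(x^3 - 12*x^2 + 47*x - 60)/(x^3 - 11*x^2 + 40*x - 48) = (x - 5)/(x - 4)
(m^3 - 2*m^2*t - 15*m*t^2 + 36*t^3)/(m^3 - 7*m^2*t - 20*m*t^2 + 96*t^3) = (-m + 3*t)/(-m + 8*t)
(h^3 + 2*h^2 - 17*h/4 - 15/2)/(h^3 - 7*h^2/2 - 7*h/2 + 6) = (h^2 + h/2 - 5)/(h^2 - 5*h + 4)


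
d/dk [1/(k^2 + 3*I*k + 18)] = (-2*k - 3*I)/(k^2 + 3*I*k + 18)^2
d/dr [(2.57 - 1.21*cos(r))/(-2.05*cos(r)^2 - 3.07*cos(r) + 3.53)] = (2.4805*cos(r)^2 - 10.537*cos(r) - 3.6186)*sin(r)/(4.2025*cos(r)^4 + 12.587*cos(r)^3 - 5.0481*cos(r)^2 - 21.6742*cos(r) + 12.4609)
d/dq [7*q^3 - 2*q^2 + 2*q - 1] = 21*q^2 - 4*q + 2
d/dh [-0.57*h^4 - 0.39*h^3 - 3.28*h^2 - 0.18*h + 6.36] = -2.28*h^3 - 1.17*h^2 - 6.56*h - 0.18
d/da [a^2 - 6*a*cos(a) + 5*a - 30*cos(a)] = 6*a*sin(a) + 2*a + 30*sin(a) - 6*cos(a) + 5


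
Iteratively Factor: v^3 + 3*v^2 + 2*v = (v + 2)*(v^2 + v) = v*(v + 2)*(v + 1)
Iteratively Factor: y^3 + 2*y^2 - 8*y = (y)*(y^2 + 2*y - 8) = y*(y - 2)*(y + 4)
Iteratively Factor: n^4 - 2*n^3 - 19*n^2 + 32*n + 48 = (n - 3)*(n^3 + n^2 - 16*n - 16) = (n - 3)*(n + 1)*(n^2 - 16) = (n - 4)*(n - 3)*(n + 1)*(n + 4)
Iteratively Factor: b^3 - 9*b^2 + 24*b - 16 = (b - 1)*(b^2 - 8*b + 16) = (b - 4)*(b - 1)*(b - 4)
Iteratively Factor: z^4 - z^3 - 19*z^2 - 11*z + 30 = (z + 2)*(z^3 - 3*z^2 - 13*z + 15) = (z - 5)*(z + 2)*(z^2 + 2*z - 3) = (z - 5)*(z - 1)*(z + 2)*(z + 3)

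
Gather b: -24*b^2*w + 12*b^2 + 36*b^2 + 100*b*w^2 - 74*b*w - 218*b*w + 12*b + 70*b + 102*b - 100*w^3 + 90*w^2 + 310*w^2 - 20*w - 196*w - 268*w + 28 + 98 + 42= b^2*(48 - 24*w) + b*(100*w^2 - 292*w + 184) - 100*w^3 + 400*w^2 - 484*w + 168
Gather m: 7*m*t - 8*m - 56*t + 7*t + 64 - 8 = m*(7*t - 8) - 49*t + 56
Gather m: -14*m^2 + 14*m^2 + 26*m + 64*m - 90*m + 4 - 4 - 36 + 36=0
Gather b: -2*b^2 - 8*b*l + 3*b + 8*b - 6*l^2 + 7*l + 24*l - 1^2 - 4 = -2*b^2 + b*(11 - 8*l) - 6*l^2 + 31*l - 5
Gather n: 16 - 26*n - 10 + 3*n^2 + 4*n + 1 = 3*n^2 - 22*n + 7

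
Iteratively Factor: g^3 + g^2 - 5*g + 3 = (g - 1)*(g^2 + 2*g - 3) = (g - 1)^2*(g + 3)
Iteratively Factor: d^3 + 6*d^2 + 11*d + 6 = (d + 1)*(d^2 + 5*d + 6) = (d + 1)*(d + 3)*(d + 2)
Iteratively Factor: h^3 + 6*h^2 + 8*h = (h + 4)*(h^2 + 2*h) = h*(h + 4)*(h + 2)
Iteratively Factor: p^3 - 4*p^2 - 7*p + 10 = (p - 5)*(p^2 + p - 2) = (p - 5)*(p - 1)*(p + 2)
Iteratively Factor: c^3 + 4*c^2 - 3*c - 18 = (c - 2)*(c^2 + 6*c + 9) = (c - 2)*(c + 3)*(c + 3)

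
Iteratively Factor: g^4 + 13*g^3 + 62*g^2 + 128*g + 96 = (g + 4)*(g^3 + 9*g^2 + 26*g + 24) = (g + 2)*(g + 4)*(g^2 + 7*g + 12) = (g + 2)*(g + 3)*(g + 4)*(g + 4)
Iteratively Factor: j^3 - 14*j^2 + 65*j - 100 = (j - 5)*(j^2 - 9*j + 20) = (j - 5)*(j - 4)*(j - 5)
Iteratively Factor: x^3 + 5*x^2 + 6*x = (x + 3)*(x^2 + 2*x) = x*(x + 3)*(x + 2)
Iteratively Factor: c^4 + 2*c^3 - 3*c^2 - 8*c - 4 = (c + 1)*(c^3 + c^2 - 4*c - 4) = (c + 1)*(c + 2)*(c^2 - c - 2) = (c + 1)^2*(c + 2)*(c - 2)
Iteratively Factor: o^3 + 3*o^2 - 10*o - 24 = (o - 3)*(o^2 + 6*o + 8) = (o - 3)*(o + 2)*(o + 4)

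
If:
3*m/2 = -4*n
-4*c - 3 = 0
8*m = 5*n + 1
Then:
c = -3/4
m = 8/79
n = -3/79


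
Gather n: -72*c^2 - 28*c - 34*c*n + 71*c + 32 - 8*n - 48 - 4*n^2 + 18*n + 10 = -72*c^2 + 43*c - 4*n^2 + n*(10 - 34*c) - 6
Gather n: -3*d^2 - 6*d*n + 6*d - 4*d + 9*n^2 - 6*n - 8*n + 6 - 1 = -3*d^2 + 2*d + 9*n^2 + n*(-6*d - 14) + 5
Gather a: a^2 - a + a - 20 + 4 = a^2 - 16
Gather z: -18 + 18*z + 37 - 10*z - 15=8*z + 4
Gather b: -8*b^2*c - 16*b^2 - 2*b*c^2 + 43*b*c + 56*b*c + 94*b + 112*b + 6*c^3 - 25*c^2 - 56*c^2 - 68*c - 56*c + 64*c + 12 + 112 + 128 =b^2*(-8*c - 16) + b*(-2*c^2 + 99*c + 206) + 6*c^3 - 81*c^2 - 60*c + 252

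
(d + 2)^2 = d^2 + 4*d + 4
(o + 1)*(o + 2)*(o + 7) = o^3 + 10*o^2 + 23*o + 14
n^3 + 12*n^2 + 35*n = n*(n + 5)*(n + 7)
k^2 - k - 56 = (k - 8)*(k + 7)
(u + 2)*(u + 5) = u^2 + 7*u + 10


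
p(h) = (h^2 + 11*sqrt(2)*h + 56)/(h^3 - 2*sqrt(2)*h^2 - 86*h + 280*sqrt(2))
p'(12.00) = -0.17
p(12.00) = 0.56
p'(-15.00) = 0.00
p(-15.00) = -0.02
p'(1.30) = 0.15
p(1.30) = 0.28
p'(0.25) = 0.08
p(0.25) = 0.16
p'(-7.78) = 0.00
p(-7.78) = -0.01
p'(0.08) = 0.07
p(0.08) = 0.15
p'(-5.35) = 0.01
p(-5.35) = 0.00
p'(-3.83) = 0.01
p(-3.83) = 0.02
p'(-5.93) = 0.01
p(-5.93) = 0.00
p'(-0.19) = 0.06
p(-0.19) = 0.13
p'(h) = (2*h + 11*sqrt(2))/(h^3 - 2*sqrt(2)*h^2 - 86*h + 280*sqrt(2)) + (-3*h^2 + 4*sqrt(2)*h + 86)*(h^2 + 11*sqrt(2)*h + 56)/(h^3 - 2*sqrt(2)*h^2 - 86*h + 280*sqrt(2))^2 = (-h^4 - 22*sqrt(2)*h^3 - 210*h^2 + 784*sqrt(2)*h + 10976)/(h^6 - 4*sqrt(2)*h^5 - 164*h^4 + 904*sqrt(2)*h^3 + 5156*h^2 - 48160*sqrt(2)*h + 156800)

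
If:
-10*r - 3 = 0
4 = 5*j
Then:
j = 4/5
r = -3/10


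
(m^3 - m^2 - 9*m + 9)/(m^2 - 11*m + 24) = (m^2 + 2*m - 3)/(m - 8)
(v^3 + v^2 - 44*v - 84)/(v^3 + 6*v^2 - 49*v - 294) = (v + 2)/(v + 7)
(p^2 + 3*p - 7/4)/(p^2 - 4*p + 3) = (p^2 + 3*p - 7/4)/(p^2 - 4*p + 3)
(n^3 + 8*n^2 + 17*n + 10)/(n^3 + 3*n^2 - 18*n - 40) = (n + 1)/(n - 4)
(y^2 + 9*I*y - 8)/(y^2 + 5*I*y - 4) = (y + 8*I)/(y + 4*I)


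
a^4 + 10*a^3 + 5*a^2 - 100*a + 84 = (a - 2)*(a - 1)*(a + 6)*(a + 7)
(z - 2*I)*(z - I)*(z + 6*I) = z^3 + 3*I*z^2 + 16*z - 12*I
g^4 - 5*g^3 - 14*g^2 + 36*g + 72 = (g - 6)*(g - 3)*(g + 2)^2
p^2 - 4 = (p - 2)*(p + 2)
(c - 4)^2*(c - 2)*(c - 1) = c^4 - 11*c^3 + 42*c^2 - 64*c + 32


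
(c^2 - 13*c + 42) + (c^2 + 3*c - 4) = 2*c^2 - 10*c + 38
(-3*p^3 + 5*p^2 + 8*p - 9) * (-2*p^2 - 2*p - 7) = 6*p^5 - 4*p^4 - 5*p^3 - 33*p^2 - 38*p + 63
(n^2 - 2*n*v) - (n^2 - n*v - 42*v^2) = -n*v + 42*v^2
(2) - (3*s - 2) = 4 - 3*s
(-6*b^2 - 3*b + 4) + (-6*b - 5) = -6*b^2 - 9*b - 1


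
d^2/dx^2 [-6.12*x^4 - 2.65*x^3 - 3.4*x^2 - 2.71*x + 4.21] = -73.44*x^2 - 15.9*x - 6.8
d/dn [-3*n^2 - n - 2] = -6*n - 1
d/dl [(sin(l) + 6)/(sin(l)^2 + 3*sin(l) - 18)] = -cos(l)/(sin(l) - 3)^2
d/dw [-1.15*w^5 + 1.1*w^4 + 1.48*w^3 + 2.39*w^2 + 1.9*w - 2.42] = -5.75*w^4 + 4.4*w^3 + 4.44*w^2 + 4.78*w + 1.9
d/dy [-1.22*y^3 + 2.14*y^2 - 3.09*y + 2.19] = -3.66*y^2 + 4.28*y - 3.09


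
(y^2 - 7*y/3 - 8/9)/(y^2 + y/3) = (y - 8/3)/y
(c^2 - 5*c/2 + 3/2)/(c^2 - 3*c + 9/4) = 2*(c - 1)/(2*c - 3)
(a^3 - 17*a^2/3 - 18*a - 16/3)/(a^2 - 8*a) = a + 7/3 + 2/(3*a)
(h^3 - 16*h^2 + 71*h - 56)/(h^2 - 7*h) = h - 9 + 8/h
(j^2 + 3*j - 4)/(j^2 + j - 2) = (j + 4)/(j + 2)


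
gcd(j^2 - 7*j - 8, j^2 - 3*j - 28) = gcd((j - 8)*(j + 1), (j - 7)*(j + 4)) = 1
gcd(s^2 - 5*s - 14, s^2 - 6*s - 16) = s + 2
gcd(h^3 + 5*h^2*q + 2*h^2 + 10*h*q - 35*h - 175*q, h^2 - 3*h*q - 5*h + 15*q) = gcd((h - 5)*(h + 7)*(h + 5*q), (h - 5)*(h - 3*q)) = h - 5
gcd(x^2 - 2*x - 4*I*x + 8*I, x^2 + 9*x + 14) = 1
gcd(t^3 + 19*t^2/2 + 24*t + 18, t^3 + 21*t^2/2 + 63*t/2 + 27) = t^2 + 15*t/2 + 9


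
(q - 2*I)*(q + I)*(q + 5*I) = q^3 + 4*I*q^2 + 7*q + 10*I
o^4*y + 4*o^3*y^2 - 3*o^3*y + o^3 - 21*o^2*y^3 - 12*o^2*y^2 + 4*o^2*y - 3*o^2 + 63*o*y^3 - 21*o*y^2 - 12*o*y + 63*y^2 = (o - 3)*(o - 3*y)*(o + 7*y)*(o*y + 1)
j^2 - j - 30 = (j - 6)*(j + 5)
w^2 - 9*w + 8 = (w - 8)*(w - 1)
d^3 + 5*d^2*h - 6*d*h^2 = d*(d - h)*(d + 6*h)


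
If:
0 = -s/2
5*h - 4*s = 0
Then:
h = 0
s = 0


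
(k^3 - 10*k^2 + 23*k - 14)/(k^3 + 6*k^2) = (k^3 - 10*k^2 + 23*k - 14)/(k^2*(k + 6))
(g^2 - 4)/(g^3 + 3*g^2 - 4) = (g - 2)/(g^2 + g - 2)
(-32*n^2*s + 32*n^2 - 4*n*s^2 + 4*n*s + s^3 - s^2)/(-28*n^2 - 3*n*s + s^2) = (-8*n*s + 8*n + s^2 - s)/(-7*n + s)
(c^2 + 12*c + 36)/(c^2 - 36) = (c + 6)/(c - 6)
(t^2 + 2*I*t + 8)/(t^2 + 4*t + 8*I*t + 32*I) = (t^2 + 2*I*t + 8)/(t^2 + t*(4 + 8*I) + 32*I)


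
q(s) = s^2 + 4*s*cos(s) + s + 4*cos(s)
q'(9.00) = -1.13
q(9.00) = 53.55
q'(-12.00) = 3.98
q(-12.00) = 94.87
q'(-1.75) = -6.16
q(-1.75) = 1.85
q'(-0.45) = 4.66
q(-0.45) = 1.73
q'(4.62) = 32.26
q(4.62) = 23.89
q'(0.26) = 4.09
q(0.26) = 5.20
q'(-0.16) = 5.16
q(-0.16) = 3.18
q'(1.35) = -4.60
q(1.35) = 5.23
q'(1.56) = -6.08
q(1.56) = 4.10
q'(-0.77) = 2.97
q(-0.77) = 0.48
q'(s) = -4*s*sin(s) + 2*s - 4*sin(s) + 4*cos(s) + 1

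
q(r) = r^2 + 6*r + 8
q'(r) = 2*r + 6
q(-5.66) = 6.08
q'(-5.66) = -5.32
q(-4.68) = 1.82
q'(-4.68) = -3.36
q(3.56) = 42.03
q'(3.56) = 13.12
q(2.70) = 31.49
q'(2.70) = 11.40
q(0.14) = 8.86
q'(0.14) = 6.28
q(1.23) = 16.89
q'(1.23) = 8.46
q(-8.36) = 27.73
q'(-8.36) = -10.72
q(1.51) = 19.34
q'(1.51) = 9.02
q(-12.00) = 80.00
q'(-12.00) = -18.00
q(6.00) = 80.00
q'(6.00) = 18.00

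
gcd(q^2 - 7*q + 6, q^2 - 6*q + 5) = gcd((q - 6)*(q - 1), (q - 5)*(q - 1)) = q - 1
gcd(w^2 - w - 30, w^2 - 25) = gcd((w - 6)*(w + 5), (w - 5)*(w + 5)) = w + 5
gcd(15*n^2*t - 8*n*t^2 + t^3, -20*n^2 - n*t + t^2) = -5*n + t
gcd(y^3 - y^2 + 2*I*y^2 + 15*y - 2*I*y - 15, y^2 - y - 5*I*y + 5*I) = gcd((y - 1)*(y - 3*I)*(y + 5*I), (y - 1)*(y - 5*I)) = y - 1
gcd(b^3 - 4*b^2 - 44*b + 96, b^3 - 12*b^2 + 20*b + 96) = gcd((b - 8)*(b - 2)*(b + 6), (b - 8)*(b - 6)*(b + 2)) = b - 8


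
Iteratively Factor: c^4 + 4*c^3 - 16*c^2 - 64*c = (c + 4)*(c^3 - 16*c) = c*(c + 4)*(c^2 - 16) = c*(c + 4)^2*(c - 4)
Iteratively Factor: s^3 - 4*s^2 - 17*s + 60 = (s + 4)*(s^2 - 8*s + 15) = (s - 5)*(s + 4)*(s - 3)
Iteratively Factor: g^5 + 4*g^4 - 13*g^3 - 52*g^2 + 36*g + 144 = (g - 3)*(g^4 + 7*g^3 + 8*g^2 - 28*g - 48) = (g - 3)*(g + 2)*(g^3 + 5*g^2 - 2*g - 24) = (g - 3)*(g + 2)*(g + 4)*(g^2 + g - 6) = (g - 3)*(g - 2)*(g + 2)*(g + 4)*(g + 3)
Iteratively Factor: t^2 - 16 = (t - 4)*(t + 4)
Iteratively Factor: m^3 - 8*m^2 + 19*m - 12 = (m - 3)*(m^2 - 5*m + 4) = (m - 3)*(m - 1)*(m - 4)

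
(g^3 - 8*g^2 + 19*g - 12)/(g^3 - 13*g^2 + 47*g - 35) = (g^2 - 7*g + 12)/(g^2 - 12*g + 35)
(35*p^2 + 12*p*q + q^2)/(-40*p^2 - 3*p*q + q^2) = (-7*p - q)/(8*p - q)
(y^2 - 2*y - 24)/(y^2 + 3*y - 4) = (y - 6)/(y - 1)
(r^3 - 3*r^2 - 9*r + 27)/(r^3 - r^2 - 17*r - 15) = (r^2 - 6*r + 9)/(r^2 - 4*r - 5)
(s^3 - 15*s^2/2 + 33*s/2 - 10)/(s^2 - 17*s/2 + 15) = (s^2 - 5*s + 4)/(s - 6)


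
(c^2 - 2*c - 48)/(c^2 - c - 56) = (c + 6)/(c + 7)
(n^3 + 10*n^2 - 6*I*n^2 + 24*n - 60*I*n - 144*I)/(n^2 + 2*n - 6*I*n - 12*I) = (n^2 + 10*n + 24)/(n + 2)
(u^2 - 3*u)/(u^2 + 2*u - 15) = u/(u + 5)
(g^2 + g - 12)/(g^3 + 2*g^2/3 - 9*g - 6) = 3*(g + 4)/(3*g^2 + 11*g + 6)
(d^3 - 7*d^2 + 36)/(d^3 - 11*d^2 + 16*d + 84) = (d - 3)/(d - 7)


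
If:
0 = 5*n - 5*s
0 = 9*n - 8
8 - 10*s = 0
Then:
No Solution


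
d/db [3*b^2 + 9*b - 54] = 6*b + 9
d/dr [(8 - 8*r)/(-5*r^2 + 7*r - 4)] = 8*(-5*r^2 + 10*r - 3)/(25*r^4 - 70*r^3 + 89*r^2 - 56*r + 16)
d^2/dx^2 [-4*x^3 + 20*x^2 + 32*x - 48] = 40 - 24*x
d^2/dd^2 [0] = 0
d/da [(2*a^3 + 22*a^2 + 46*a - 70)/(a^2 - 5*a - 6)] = 2*(a^4 - 10*a^3 - 96*a^2 - 62*a - 313)/(a^4 - 10*a^3 + 13*a^2 + 60*a + 36)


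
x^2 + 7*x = x*(x + 7)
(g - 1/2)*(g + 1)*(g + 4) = g^3 + 9*g^2/2 + 3*g/2 - 2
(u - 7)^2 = u^2 - 14*u + 49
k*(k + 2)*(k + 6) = k^3 + 8*k^2 + 12*k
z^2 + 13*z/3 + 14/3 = (z + 2)*(z + 7/3)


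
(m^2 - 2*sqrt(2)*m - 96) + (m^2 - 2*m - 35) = 2*m^2 - 2*sqrt(2)*m - 2*m - 131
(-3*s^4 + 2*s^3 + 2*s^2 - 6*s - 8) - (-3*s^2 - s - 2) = -3*s^4 + 2*s^3 + 5*s^2 - 5*s - 6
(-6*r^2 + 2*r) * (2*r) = -12*r^3 + 4*r^2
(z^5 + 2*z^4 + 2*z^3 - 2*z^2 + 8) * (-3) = -3*z^5 - 6*z^4 - 6*z^3 + 6*z^2 - 24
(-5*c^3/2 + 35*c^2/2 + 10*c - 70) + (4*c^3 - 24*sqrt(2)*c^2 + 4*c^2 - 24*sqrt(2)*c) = 3*c^3/2 - 24*sqrt(2)*c^2 + 43*c^2/2 - 24*sqrt(2)*c + 10*c - 70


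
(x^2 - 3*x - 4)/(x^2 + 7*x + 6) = (x - 4)/(x + 6)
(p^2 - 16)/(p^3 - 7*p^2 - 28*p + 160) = (p + 4)/(p^2 - 3*p - 40)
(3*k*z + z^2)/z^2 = (3*k + z)/z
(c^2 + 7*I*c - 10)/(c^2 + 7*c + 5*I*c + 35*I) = (c + 2*I)/(c + 7)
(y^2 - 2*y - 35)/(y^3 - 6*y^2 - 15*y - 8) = (-y^2 + 2*y + 35)/(-y^3 + 6*y^2 + 15*y + 8)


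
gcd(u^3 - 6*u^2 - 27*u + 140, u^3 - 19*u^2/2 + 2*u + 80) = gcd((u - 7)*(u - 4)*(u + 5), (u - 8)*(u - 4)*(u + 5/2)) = u - 4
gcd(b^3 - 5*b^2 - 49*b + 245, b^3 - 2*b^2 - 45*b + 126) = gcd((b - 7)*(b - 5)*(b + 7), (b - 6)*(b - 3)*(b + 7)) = b + 7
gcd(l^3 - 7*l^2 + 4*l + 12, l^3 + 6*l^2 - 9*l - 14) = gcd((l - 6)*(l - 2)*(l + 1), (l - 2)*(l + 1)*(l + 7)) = l^2 - l - 2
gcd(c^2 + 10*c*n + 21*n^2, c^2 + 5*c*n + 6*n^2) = c + 3*n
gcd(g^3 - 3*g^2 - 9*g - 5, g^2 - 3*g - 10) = g - 5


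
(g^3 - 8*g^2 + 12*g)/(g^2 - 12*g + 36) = g*(g - 2)/(g - 6)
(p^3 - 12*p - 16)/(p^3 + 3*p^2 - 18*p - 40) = (p + 2)/(p + 5)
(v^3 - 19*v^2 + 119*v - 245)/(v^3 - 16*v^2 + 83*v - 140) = (v - 7)/(v - 4)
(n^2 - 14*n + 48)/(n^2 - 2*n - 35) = (-n^2 + 14*n - 48)/(-n^2 + 2*n + 35)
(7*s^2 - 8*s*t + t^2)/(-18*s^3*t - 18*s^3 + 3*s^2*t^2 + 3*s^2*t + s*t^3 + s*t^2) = (7*s^2 - 8*s*t + t^2)/(s*(-18*s^2*t - 18*s^2 + 3*s*t^2 + 3*s*t + t^3 + t^2))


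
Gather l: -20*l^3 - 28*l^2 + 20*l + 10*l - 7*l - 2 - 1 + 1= -20*l^3 - 28*l^2 + 23*l - 2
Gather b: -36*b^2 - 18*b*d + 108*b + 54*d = -36*b^2 + b*(108 - 18*d) + 54*d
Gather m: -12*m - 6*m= -18*m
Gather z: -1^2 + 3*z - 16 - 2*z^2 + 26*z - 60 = -2*z^2 + 29*z - 77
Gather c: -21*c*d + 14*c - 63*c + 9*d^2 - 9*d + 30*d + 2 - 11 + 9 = c*(-21*d - 49) + 9*d^2 + 21*d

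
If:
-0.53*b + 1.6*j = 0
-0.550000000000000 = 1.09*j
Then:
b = -1.52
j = -0.50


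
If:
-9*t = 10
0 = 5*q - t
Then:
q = -2/9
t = -10/9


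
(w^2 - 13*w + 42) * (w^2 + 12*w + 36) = w^4 - w^3 - 78*w^2 + 36*w + 1512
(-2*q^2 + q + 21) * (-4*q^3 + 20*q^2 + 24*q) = 8*q^5 - 44*q^4 - 112*q^3 + 444*q^2 + 504*q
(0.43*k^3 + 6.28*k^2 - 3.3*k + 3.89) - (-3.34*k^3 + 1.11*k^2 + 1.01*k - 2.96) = 3.77*k^3 + 5.17*k^2 - 4.31*k + 6.85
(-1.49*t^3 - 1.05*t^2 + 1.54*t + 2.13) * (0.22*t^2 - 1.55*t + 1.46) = -0.3278*t^5 + 2.0785*t^4 - 0.2091*t^3 - 3.4514*t^2 - 1.0531*t + 3.1098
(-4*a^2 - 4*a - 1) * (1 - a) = 4*a^3 - 3*a - 1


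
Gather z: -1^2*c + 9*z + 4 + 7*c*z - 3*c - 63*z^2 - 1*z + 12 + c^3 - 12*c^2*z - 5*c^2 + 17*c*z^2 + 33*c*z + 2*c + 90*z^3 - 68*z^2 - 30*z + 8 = c^3 - 5*c^2 - 2*c + 90*z^3 + z^2*(17*c - 131) + z*(-12*c^2 + 40*c - 22) + 24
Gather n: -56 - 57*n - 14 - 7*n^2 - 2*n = -7*n^2 - 59*n - 70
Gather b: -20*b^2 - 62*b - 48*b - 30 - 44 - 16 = -20*b^2 - 110*b - 90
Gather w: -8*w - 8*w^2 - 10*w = -8*w^2 - 18*w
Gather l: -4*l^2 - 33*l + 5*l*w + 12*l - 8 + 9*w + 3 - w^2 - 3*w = -4*l^2 + l*(5*w - 21) - w^2 + 6*w - 5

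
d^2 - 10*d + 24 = (d - 6)*(d - 4)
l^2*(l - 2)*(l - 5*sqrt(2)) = l^4 - 5*sqrt(2)*l^3 - 2*l^3 + 10*sqrt(2)*l^2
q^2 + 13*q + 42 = (q + 6)*(q + 7)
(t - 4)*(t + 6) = t^2 + 2*t - 24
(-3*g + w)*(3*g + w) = -9*g^2 + w^2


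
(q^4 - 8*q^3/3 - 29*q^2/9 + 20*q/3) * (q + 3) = q^5 + q^4/3 - 101*q^3/9 - 3*q^2 + 20*q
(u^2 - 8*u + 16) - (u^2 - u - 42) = 58 - 7*u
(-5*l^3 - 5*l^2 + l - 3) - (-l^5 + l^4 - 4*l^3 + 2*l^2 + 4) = l^5 - l^4 - l^3 - 7*l^2 + l - 7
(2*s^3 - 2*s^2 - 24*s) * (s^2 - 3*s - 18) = 2*s^5 - 8*s^4 - 54*s^3 + 108*s^2 + 432*s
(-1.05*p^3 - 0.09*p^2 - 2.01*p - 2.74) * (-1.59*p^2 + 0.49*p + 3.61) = 1.6695*p^5 - 0.3714*p^4 - 0.6387*p^3 + 3.0468*p^2 - 8.5987*p - 9.8914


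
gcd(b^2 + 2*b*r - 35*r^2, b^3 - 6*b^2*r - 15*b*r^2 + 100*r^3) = -b + 5*r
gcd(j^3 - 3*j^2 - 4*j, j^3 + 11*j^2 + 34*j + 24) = j + 1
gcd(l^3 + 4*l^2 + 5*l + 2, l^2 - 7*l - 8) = l + 1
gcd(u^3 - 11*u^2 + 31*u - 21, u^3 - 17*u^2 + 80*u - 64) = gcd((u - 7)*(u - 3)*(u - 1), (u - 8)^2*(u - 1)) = u - 1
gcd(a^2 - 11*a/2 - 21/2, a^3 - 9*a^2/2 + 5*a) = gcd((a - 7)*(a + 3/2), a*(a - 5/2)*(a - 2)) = 1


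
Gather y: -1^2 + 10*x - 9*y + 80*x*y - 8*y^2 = 10*x - 8*y^2 + y*(80*x - 9) - 1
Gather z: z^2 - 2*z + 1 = z^2 - 2*z + 1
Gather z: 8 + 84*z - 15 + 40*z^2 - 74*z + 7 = 40*z^2 + 10*z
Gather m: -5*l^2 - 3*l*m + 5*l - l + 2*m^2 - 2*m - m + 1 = -5*l^2 + 4*l + 2*m^2 + m*(-3*l - 3) + 1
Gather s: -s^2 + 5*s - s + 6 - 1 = -s^2 + 4*s + 5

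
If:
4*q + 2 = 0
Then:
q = -1/2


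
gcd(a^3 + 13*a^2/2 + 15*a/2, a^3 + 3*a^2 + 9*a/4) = a^2 + 3*a/2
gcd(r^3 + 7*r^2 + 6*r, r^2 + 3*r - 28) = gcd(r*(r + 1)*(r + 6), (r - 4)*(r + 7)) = 1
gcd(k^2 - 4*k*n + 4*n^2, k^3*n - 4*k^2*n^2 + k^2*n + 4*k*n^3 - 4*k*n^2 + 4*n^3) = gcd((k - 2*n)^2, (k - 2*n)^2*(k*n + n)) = k^2 - 4*k*n + 4*n^2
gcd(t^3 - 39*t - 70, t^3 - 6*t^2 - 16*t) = t + 2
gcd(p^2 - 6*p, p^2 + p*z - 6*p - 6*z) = p - 6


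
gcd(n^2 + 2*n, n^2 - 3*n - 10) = n + 2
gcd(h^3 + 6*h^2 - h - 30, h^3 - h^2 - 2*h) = h - 2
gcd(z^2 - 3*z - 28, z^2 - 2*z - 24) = z + 4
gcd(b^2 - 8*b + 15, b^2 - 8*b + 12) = 1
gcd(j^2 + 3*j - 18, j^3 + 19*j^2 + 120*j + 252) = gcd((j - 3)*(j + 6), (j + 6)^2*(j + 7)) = j + 6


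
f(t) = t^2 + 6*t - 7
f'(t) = 2*t + 6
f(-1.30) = -13.11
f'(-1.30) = 3.40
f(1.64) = 5.53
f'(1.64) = 9.28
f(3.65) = 28.22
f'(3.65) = 13.30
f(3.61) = 27.69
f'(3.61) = 13.22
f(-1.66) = -14.20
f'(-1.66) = 2.68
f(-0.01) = -7.06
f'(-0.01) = 5.98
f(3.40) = 24.96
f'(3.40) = 12.80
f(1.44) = 3.71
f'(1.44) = 8.88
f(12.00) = 209.00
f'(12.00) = 30.00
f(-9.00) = 20.00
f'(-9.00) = -12.00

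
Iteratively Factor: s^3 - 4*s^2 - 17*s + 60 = (s - 5)*(s^2 + s - 12) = (s - 5)*(s - 3)*(s + 4)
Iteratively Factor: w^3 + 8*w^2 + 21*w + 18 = (w + 3)*(w^2 + 5*w + 6) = (w + 3)^2*(w + 2)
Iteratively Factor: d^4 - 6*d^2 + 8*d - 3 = (d + 3)*(d^3 - 3*d^2 + 3*d - 1) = (d - 1)*(d + 3)*(d^2 - 2*d + 1) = (d - 1)^2*(d + 3)*(d - 1)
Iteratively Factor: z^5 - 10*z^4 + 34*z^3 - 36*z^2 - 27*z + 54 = (z - 3)*(z^4 - 7*z^3 + 13*z^2 + 3*z - 18) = (z - 3)^2*(z^3 - 4*z^2 + z + 6) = (z - 3)^3*(z^2 - z - 2) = (z - 3)^3*(z + 1)*(z - 2)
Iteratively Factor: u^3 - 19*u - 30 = (u + 3)*(u^2 - 3*u - 10) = (u - 5)*(u + 3)*(u + 2)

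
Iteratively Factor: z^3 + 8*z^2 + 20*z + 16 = (z + 2)*(z^2 + 6*z + 8) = (z + 2)^2*(z + 4)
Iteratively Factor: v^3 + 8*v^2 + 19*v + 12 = (v + 1)*(v^2 + 7*v + 12) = (v + 1)*(v + 3)*(v + 4)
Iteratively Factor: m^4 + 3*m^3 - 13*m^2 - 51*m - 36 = (m + 1)*(m^3 + 2*m^2 - 15*m - 36) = (m + 1)*(m + 3)*(m^2 - m - 12) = (m - 4)*(m + 1)*(m + 3)*(m + 3)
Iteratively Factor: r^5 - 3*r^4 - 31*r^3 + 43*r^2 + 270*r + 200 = (r - 5)*(r^4 + 2*r^3 - 21*r^2 - 62*r - 40) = (r - 5)*(r + 1)*(r^3 + r^2 - 22*r - 40) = (r - 5)*(r + 1)*(r + 4)*(r^2 - 3*r - 10) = (r - 5)*(r + 1)*(r + 2)*(r + 4)*(r - 5)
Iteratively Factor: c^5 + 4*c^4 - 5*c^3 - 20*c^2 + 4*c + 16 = (c + 4)*(c^4 - 5*c^2 + 4) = (c + 2)*(c + 4)*(c^3 - 2*c^2 - c + 2) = (c - 1)*(c + 2)*(c + 4)*(c^2 - c - 2) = (c - 2)*(c - 1)*(c + 2)*(c + 4)*(c + 1)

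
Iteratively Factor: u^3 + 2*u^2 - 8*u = (u)*(u^2 + 2*u - 8) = u*(u - 2)*(u + 4)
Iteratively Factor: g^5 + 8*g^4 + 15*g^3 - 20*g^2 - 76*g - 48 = (g + 2)*(g^4 + 6*g^3 + 3*g^2 - 26*g - 24) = (g + 1)*(g + 2)*(g^3 + 5*g^2 - 2*g - 24) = (g + 1)*(g + 2)*(g + 3)*(g^2 + 2*g - 8) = (g + 1)*(g + 2)*(g + 3)*(g + 4)*(g - 2)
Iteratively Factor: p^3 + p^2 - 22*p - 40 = (p + 4)*(p^2 - 3*p - 10) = (p + 2)*(p + 4)*(p - 5)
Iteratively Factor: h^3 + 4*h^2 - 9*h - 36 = (h - 3)*(h^2 + 7*h + 12) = (h - 3)*(h + 3)*(h + 4)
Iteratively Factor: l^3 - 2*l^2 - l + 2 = (l - 2)*(l^2 - 1) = (l - 2)*(l + 1)*(l - 1)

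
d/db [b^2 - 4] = 2*b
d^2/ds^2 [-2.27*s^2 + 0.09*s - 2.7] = -4.54000000000000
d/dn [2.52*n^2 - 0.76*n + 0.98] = 5.04*n - 0.76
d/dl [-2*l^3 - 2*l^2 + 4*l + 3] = -6*l^2 - 4*l + 4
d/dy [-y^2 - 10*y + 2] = -2*y - 10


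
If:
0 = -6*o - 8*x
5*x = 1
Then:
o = -4/15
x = 1/5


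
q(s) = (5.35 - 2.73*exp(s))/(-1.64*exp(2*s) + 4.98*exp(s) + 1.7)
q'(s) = (5.35 - 2.73*exp(s))*(3.28*exp(2*s) - 4.98*exp(s))/(-1.64*exp(2*s) + 4.98*exp(s) + 1.7)^2 - 2.73*exp(s)/(-1.64*exp(2*s) + 4.98*exp(s) + 1.7) = (-4.4772*exp(2*s) + 17.548*exp(s) - 31.284)*exp(s)/(2.6896*exp(4*s) - 16.3344*exp(3*s) + 19.2244*exp(2*s) + 16.932*exp(s) + 2.89)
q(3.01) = 0.09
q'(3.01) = -0.09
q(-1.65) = 1.86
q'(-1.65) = -0.80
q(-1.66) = 1.87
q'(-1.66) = -0.80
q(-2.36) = 2.36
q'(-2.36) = -0.60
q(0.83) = -0.20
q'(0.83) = -1.66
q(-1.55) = 1.78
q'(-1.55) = -0.82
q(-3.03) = 2.69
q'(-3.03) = -0.39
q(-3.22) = 2.76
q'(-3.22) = -0.34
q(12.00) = 0.00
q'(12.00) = 0.00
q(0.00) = 0.52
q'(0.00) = -0.72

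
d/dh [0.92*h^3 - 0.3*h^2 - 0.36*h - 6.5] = 2.76*h^2 - 0.6*h - 0.36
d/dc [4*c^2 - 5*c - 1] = 8*c - 5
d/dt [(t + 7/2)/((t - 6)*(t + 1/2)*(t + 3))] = (-8*t^3 - 32*t^2 + 70*t + 237)/(4*t^6 - 20*t^5 - 131*t^4 + 318*t^3 + 1701*t^2 + 1404*t + 324)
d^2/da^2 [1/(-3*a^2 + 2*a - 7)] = 2*(9*a^2 - 6*a - 4*(3*a - 1)^2 + 21)/(3*a^2 - 2*a + 7)^3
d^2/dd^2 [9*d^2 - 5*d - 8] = 18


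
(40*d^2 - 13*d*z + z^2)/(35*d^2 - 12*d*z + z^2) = (-8*d + z)/(-7*d + z)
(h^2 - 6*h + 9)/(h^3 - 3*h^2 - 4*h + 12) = (h - 3)/(h^2 - 4)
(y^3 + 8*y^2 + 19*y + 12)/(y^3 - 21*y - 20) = (y + 3)/(y - 5)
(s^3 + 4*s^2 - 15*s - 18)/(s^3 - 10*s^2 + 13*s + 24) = (s + 6)/(s - 8)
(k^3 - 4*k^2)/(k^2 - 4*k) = k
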